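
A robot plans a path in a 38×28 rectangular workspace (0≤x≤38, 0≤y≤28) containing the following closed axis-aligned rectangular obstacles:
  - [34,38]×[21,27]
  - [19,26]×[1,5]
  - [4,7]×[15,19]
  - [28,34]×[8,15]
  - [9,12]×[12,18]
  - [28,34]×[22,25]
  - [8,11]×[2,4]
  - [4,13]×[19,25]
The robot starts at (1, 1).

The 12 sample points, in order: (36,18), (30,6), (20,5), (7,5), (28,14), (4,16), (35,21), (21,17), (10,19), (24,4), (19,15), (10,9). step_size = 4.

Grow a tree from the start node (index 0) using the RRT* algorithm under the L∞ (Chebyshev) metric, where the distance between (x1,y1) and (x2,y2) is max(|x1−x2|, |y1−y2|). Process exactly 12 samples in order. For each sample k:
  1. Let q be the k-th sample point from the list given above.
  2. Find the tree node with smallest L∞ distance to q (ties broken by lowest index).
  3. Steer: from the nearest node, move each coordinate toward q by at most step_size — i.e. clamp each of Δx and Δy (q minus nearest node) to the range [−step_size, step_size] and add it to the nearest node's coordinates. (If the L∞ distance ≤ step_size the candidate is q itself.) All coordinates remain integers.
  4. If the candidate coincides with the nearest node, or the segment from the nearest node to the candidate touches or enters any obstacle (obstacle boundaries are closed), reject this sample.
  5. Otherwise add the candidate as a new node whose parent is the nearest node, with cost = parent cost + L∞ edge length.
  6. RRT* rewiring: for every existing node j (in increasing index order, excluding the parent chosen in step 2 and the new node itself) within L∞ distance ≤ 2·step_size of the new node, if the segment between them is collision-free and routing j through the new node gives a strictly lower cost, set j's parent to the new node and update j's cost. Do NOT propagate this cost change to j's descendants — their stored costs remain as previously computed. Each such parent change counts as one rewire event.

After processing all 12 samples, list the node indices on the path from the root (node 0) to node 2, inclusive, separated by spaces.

1. q=(36,18) nearest=0 d=35 new=(5,5) → add node 1 parent=0 cost=4
2. q=(30,6) nearest=1 d=25 new=(9,6) → add node 2 parent=1 cost=8
3. q=(20,5) nearest=2 d=11 new=(13,5) → add node 3 parent=2 cost=12
4. q=(7,5) nearest=1 d=2 new=(7,5) → add node 4 parent=1 cost=6
5. q=(28,14) nearest=3 d=15 new=(17,9) → add node 5 parent=3 cost=16
6. q=(4,16) nearest=2 d=10 new=(5,10) → add node 6 parent=2 cost=12
7. q=(35,21) nearest=5 d=18 new=(21,13) → add node 7 parent=5 cost=20
8. q=(21,17) nearest=7 d=4 new=(21,17) → add node 8 parent=7 cost=24
9. q=(10,19) nearest=6 d=9 new=(9,14) → blocked by [9,12]×[12,18], reject
10. q=(24,4) nearest=5 d=7 new=(21,5) → blocked by [19,26]×[1,5], reject
11. q=(19,15) nearest=7 d=2 new=(19,15) → add node 9 parent=7 cost=22
12. q=(10,9) nearest=2 d=3 new=(10,9) → add node 10 parent=2 cost=11

Path: 0 1 2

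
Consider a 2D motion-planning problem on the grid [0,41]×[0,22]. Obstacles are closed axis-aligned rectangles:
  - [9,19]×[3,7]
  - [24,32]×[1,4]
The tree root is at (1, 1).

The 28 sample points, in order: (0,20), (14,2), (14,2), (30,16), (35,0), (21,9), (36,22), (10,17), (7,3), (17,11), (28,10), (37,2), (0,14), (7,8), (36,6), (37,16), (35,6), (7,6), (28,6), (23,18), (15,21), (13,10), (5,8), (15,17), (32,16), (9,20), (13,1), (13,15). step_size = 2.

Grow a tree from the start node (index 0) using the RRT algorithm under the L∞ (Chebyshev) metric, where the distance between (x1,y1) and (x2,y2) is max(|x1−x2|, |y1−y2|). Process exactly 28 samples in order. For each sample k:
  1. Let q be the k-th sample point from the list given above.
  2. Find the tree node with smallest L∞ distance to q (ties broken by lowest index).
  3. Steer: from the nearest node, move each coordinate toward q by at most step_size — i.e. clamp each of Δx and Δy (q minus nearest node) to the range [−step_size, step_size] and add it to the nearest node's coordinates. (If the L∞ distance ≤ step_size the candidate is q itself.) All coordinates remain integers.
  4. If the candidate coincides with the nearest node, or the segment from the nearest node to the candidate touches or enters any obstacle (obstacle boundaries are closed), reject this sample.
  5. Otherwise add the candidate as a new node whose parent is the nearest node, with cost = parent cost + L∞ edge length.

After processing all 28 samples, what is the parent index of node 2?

1. q=(0,20) nearest=0 d=19 new=(0,3) → add node 1 parent=0 cost=2
2. q=(14,2) nearest=0 d=13 new=(3,2) → add node 2 parent=0 cost=2
3. q=(14,2) nearest=2 d=11 new=(5,2) → add node 3 parent=2 cost=4
4. q=(30,16) nearest=3 d=25 new=(7,4) → add node 4 parent=3 cost=6
5. q=(35,0) nearest=4 d=28 new=(9,2) → add node 5 parent=4 cost=8
6. q=(21,9) nearest=5 d=12 new=(11,4) → blocked by [9,19]×[3,7], reject
7. q=(36,22) nearest=5 d=27 new=(11,4) → blocked by [9,19]×[3,7], reject
8. q=(10,17) nearest=4 d=13 new=(9,6) → blocked by [9,19]×[3,7], reject
9. q=(7,3) nearest=4 d=1 new=(7,3) → add node 6 parent=4 cost=7
10. q=(17,11) nearest=5 d=9 new=(11,4) → blocked by [9,19]×[3,7], reject
11. q=(28,10) nearest=5 d=19 new=(11,4) → blocked by [9,19]×[3,7], reject
12. q=(37,2) nearest=5 d=28 new=(11,2) → add node 7 parent=5 cost=10
13. q=(0,14) nearest=4 d=10 new=(5,6) → add node 8 parent=4 cost=8
14. q=(7,8) nearest=8 d=2 new=(7,8) → add node 9 parent=8 cost=10
15. q=(36,6) nearest=7 d=25 new=(13,4) → blocked by [9,19]×[3,7], reject
16. q=(37,16) nearest=7 d=26 new=(13,4) → blocked by [9,19]×[3,7], reject
17. q=(35,6) nearest=7 d=24 new=(13,4) → blocked by [9,19]×[3,7], reject
18. q=(7,6) nearest=4 d=2 new=(7,6) → add node 10 parent=4 cost=8
19. q=(28,6) nearest=7 d=17 new=(13,4) → blocked by [9,19]×[3,7], reject
20. q=(23,18) nearest=4 d=16 new=(9,6) → blocked by [9,19]×[3,7], reject
21. q=(15,21) nearest=9 d=13 new=(9,10) → add node 11 parent=9 cost=12
22. q=(13,10) nearest=11 d=4 new=(11,10) → add node 12 parent=11 cost=14
23. q=(5,8) nearest=8 d=2 new=(5,8) → add node 13 parent=8 cost=10
24. q=(15,17) nearest=11 d=7 new=(11,12) → add node 14 parent=11 cost=14
25. q=(32,16) nearest=7 d=21 new=(13,4) → blocked by [9,19]×[3,7], reject
26. q=(9,20) nearest=14 d=8 new=(9,14) → add node 15 parent=14 cost=16
27. q=(13,1) nearest=7 d=2 new=(13,1) → add node 16 parent=7 cost=12
28. q=(13,15) nearest=14 d=3 new=(13,14) → add node 17 parent=14 cost=16

Parent of node 2: 0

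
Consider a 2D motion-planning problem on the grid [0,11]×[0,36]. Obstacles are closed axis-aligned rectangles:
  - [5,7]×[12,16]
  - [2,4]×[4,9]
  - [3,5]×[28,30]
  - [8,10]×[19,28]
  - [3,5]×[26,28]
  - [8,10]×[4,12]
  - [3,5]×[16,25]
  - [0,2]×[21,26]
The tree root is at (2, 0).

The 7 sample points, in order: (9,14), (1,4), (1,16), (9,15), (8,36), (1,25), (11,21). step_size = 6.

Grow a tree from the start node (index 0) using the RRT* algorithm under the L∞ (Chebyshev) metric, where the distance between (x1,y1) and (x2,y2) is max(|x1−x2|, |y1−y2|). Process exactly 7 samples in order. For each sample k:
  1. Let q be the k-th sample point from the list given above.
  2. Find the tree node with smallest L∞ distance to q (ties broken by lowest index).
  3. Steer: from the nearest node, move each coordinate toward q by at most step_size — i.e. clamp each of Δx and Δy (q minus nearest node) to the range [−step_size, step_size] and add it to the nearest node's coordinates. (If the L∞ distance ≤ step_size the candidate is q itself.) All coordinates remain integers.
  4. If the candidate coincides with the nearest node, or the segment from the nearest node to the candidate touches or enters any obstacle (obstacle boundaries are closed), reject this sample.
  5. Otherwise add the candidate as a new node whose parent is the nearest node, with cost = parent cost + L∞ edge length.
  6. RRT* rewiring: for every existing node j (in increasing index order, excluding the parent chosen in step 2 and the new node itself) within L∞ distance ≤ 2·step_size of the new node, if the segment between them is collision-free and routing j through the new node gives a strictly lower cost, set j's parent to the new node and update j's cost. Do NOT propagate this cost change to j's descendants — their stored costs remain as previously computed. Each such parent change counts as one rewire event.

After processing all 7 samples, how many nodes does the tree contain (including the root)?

1. q=(9,14) nearest=0 d=14 new=(8,6) → blocked by [8,10]×[4,12], reject
2. q=(1,4) nearest=0 d=4 new=(1,4) → add node 1 parent=0 cost=4
3. q=(1,16) nearest=1 d=12 new=(1,10) → add node 2 parent=1 cost=10
4. q=(9,15) nearest=2 d=8 new=(7,15) → blocked by [5,7]×[12,16], reject
5. q=(8,36) nearest=2 d=26 new=(7,16) → blocked by [5,7]×[12,16], reject
6. q=(1,25) nearest=2 d=15 new=(1,16) → add node 3 parent=2 cost=16
7. q=(11,21) nearest=3 d=10 new=(7,21) → blocked by [3,5]×[16,25], reject

Node count: 4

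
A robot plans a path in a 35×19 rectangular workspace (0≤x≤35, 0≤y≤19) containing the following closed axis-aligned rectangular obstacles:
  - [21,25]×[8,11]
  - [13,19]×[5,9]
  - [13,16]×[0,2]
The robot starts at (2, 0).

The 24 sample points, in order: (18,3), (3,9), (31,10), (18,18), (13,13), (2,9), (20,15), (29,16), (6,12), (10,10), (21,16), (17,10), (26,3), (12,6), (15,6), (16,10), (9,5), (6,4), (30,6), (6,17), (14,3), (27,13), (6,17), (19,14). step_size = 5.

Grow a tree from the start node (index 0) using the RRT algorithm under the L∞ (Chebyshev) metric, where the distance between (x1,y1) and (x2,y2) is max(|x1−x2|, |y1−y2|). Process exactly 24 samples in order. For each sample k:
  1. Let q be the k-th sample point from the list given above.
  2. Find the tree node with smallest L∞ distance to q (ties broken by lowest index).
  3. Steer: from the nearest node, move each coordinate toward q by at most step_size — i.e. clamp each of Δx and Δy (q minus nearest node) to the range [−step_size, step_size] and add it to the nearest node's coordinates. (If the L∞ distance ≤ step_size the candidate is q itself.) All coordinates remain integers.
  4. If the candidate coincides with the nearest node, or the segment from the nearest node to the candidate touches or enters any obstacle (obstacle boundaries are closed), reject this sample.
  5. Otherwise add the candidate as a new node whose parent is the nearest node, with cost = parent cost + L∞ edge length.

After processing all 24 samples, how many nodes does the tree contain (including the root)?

1. q=(18,3) nearest=0 d=16 new=(7,3) → add node 1 parent=0 cost=5
2. q=(3,9) nearest=1 d=6 new=(3,8) → add node 2 parent=1 cost=10
3. q=(31,10) nearest=1 d=24 new=(12,8) → add node 3 parent=1 cost=10
4. q=(18,18) nearest=3 d=10 new=(17,13) → blocked by [13,19]×[5,9], reject
5. q=(13,13) nearest=3 d=5 new=(13,13) → add node 4 parent=3 cost=15
6. q=(2,9) nearest=2 d=1 new=(2,9) → add node 5 parent=2 cost=11
7. q=(20,15) nearest=4 d=7 new=(18,15) → add node 6 parent=4 cost=20
8. q=(29,16) nearest=6 d=11 new=(23,16) → add node 7 parent=6 cost=25
9. q=(6,12) nearest=2 d=4 new=(6,12) → add node 8 parent=2 cost=14
10. q=(10,10) nearest=3 d=2 new=(10,10) → add node 9 parent=3 cost=12
11. q=(21,16) nearest=7 d=2 new=(21,16) → add node 10 parent=7 cost=27
12. q=(17,10) nearest=4 d=4 new=(17,10) → add node 11 parent=4 cost=19
13. q=(26,3) nearest=11 d=9 new=(22,5) → blocked by [13,19]×[5,9], reject
14. q=(12,6) nearest=3 d=2 new=(12,6) → add node 12 parent=3 cost=12
15. q=(15,6) nearest=3 d=3 new=(15,6) → blocked by [13,19]×[5,9], reject
16. q=(16,10) nearest=11 d=1 new=(16,10) → add node 13 parent=11 cost=20
17. q=(9,5) nearest=1 d=2 new=(9,5) → add node 14 parent=1 cost=7
18. q=(6,4) nearest=1 d=1 new=(6,4) → add node 15 parent=1 cost=6
19. q=(30,6) nearest=7 d=10 new=(28,11) → add node 16 parent=7 cost=30
20. q=(6,17) nearest=8 d=5 new=(6,17) → add node 17 parent=8 cost=19
21. q=(14,3) nearest=12 d=3 new=(14,3) → add node 18 parent=12 cost=15
22. q=(27,13) nearest=16 d=2 new=(27,13) → add node 19 parent=16 cost=32
23. q=(6,17) nearest=17 d=0 → coincident, reject
24. q=(19,14) nearest=6 d=1 new=(19,14) → add node 20 parent=6 cost=21

Node count: 21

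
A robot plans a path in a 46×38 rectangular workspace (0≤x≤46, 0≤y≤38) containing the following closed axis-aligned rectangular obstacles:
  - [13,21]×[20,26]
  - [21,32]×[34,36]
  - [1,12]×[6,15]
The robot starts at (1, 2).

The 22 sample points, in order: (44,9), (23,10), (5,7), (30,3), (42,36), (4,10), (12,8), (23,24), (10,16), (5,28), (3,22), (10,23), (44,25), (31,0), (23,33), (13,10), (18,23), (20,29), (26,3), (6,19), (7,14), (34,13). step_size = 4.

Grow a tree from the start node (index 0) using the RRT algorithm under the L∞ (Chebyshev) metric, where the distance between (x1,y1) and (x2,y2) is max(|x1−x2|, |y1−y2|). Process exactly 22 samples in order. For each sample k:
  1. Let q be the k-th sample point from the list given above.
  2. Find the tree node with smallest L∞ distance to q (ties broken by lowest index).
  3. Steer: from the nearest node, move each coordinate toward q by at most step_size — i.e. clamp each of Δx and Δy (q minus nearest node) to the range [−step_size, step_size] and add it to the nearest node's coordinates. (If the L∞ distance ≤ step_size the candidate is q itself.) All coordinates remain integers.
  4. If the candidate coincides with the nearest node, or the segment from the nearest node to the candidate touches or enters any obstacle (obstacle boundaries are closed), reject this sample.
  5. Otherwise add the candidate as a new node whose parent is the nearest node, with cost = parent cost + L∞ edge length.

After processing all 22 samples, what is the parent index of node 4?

Parent of node 4: 3

1. q=(44,9) nearest=0 d=43 new=(5,6) → blocked by [1,12]×[6,15], reject
2. q=(23,10) nearest=0 d=22 new=(5,6) → blocked by [1,12]×[6,15], reject
3. q=(5,7) nearest=0 d=5 new=(5,6) → blocked by [1,12]×[6,15], reject
4. q=(30,3) nearest=0 d=29 new=(5,3) → add node 1 parent=0 cost=4
5. q=(42,36) nearest=1 d=37 new=(9,7) → blocked by [1,12]×[6,15], reject
6. q=(4,10) nearest=1 d=7 new=(4,7) → blocked by [1,12]×[6,15], reject
7. q=(12,8) nearest=1 d=7 new=(9,7) → blocked by [1,12]×[6,15], reject
8. q=(23,24) nearest=1 d=21 new=(9,7) → blocked by [1,12]×[6,15], reject
9. q=(10,16) nearest=1 d=13 new=(9,7) → blocked by [1,12]×[6,15], reject
10. q=(5,28) nearest=1 d=25 new=(5,7) → blocked by [1,12]×[6,15], reject
11. q=(3,22) nearest=1 d=19 new=(3,7) → blocked by [1,12]×[6,15], reject
12. q=(10,23) nearest=1 d=20 new=(9,7) → blocked by [1,12]×[6,15], reject
13. q=(44,25) nearest=1 d=39 new=(9,7) → blocked by [1,12]×[6,15], reject
14. q=(31,0) nearest=1 d=26 new=(9,0) → add node 2 parent=1 cost=8
15. q=(23,33) nearest=1 d=30 new=(9,7) → blocked by [1,12]×[6,15], reject
16. q=(13,10) nearest=1 d=8 new=(9,7) → blocked by [1,12]×[6,15], reject
17. q=(18,23) nearest=1 d=20 new=(9,7) → blocked by [1,12]×[6,15], reject
18. q=(20,29) nearest=1 d=26 new=(9,7) → blocked by [1,12]×[6,15], reject
19. q=(26,3) nearest=2 d=17 new=(13,3) → add node 3 parent=2 cost=12
20. q=(6,19) nearest=1 d=16 new=(6,7) → blocked by [1,12]×[6,15], reject
21. q=(7,14) nearest=1 d=11 new=(7,7) → blocked by [1,12]×[6,15], reject
22. q=(34,13) nearest=3 d=21 new=(17,7) → add node 4 parent=3 cost=16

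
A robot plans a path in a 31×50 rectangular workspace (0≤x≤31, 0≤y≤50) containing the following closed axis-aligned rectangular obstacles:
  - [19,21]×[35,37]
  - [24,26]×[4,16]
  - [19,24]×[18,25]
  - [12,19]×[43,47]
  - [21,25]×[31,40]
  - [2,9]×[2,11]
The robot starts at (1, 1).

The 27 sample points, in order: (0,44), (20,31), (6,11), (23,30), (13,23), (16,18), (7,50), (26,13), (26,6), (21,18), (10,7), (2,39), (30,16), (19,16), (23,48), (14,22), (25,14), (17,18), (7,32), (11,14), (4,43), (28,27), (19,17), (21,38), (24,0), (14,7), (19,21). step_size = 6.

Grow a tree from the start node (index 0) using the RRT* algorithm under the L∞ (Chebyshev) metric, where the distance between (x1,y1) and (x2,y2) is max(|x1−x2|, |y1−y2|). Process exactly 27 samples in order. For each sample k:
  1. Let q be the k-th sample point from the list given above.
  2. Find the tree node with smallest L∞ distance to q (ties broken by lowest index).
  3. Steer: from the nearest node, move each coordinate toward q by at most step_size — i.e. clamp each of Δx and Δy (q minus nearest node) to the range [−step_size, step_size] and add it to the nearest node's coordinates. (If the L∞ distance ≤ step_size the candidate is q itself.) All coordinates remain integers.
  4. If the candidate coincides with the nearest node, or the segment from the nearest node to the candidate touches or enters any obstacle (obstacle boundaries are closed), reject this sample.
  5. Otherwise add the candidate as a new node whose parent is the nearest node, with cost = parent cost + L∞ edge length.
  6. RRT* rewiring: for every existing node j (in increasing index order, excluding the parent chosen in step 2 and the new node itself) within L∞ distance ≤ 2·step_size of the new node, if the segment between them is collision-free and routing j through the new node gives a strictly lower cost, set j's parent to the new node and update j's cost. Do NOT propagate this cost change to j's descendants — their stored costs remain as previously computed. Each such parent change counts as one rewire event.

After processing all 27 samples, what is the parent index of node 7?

Parent of node 7: 4

1. q=(0,44) nearest=0 d=43 new=(0,7) → add node 1 parent=0 cost=6
2. q=(20,31) nearest=1 d=24 new=(6,13) → blocked by [2,9]×[2,11], reject
3. q=(6,11) nearest=1 d=6 new=(6,11) → blocked by [2,9]×[2,11], reject
4. q=(23,30) nearest=1 d=23 new=(6,13) → blocked by [2,9]×[2,11], reject
5. q=(13,23) nearest=1 d=16 new=(6,13) → blocked by [2,9]×[2,11], reject
6. q=(16,18) nearest=1 d=16 new=(6,13) → blocked by [2,9]×[2,11], reject
7. q=(7,50) nearest=1 d=43 new=(6,13) → blocked by [2,9]×[2,11], reject
8. q=(26,13) nearest=0 d=25 new=(7,7) → blocked by [2,9]×[2,11], reject
9. q=(26,6) nearest=0 d=25 new=(7,6) → blocked by [2,9]×[2,11], reject
10. q=(21,18) nearest=0 d=20 new=(7,7) → blocked by [2,9]×[2,11], reject
11. q=(10,7) nearest=0 d=9 new=(7,7) → blocked by [2,9]×[2,11], reject
12. q=(2,39) nearest=1 d=32 new=(2,13) → add node 2 parent=1 cost=12
13. q=(30,16) nearest=2 d=28 new=(8,16) → add node 3 parent=2 cost=18
14. q=(19,16) nearest=3 d=11 new=(14,16) → add node 4 parent=3 cost=24
15. q=(23,48) nearest=3 d=32 new=(14,22) → add node 5 parent=3 cost=24
16. q=(14,22) nearest=5 d=0 → coincident, reject
17. q=(25,14) nearest=4 d=11 new=(20,14) → add node 6 parent=4 cost=30
18. q=(17,18) nearest=4 d=3 new=(17,18) → add node 7 parent=4 cost=27
19. q=(7,32) nearest=5 d=10 new=(8,28) → add node 8 parent=5 cost=30
20. q=(11,14) nearest=3 d=3 new=(11,14) → add node 9 parent=3 cost=21
21. q=(4,43) nearest=8 d=15 new=(4,34) → add node 10 parent=8 cost=36
22. q=(28,27) nearest=7 d=11 new=(23,24) → blocked by [19,24]×[18,25], reject
23. q=(19,17) nearest=7 d=2 new=(19,17) → add node 11 parent=7 cost=29
24. q=(21,38) nearest=8 d=13 new=(14,34) → add node 12 parent=8 cost=36
25. q=(24,0) nearest=6 d=14 new=(24,8) → blocked by [24,26]×[4,16], reject
26. q=(14,7) nearest=6 d=7 new=(14,8) → add node 13 parent=6 cost=36
27. q=(19,21) nearest=7 d=3 new=(19,21) → blocked by [19,24]×[18,25], reject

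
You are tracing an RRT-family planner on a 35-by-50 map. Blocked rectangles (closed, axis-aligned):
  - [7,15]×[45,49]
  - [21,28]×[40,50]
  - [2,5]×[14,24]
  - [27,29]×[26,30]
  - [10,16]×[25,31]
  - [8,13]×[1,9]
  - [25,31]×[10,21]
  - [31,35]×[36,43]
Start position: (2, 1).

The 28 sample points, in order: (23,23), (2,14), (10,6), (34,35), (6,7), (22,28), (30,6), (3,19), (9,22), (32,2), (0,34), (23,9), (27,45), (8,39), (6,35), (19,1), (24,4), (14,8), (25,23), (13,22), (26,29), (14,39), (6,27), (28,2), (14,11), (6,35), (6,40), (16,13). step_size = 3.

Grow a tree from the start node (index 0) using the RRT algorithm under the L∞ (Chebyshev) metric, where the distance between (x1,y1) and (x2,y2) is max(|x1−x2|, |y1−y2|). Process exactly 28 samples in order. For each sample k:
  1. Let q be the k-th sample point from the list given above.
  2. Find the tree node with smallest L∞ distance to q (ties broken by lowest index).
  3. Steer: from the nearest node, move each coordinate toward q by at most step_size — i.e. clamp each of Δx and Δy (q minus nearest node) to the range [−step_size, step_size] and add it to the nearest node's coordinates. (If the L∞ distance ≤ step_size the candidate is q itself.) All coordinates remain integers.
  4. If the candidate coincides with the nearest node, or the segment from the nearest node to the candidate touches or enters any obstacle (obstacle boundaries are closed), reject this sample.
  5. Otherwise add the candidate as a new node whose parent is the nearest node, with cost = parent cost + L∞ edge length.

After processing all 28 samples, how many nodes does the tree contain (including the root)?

Node count: 10

1. q=(23,23) nearest=0 d=22 new=(5,4) → add node 1 parent=0 cost=3
2. q=(2,14) nearest=1 d=10 new=(2,7) → add node 2 parent=1 cost=6
3. q=(10,6) nearest=1 d=5 new=(8,6) → blocked by [8,13]×[1,9], reject
4. q=(34,35) nearest=1 d=31 new=(8,7) → blocked by [8,13]×[1,9], reject
5. q=(6,7) nearest=1 d=3 new=(6,7) → add node 3 parent=1 cost=6
6. q=(22,28) nearest=2 d=21 new=(5,10) → add node 4 parent=2 cost=9
7. q=(30,6) nearest=3 d=24 new=(9,6) → blocked by [8,13]×[1,9], reject
8. q=(3,19) nearest=4 d=9 new=(3,13) → add node 5 parent=4 cost=12
9. q=(9,22) nearest=5 d=9 new=(6,16) → blocked by [2,5]×[14,24], reject
10. q=(32,2) nearest=3 d=26 new=(9,4) → blocked by [8,13]×[1,9], reject
11. q=(0,34) nearest=5 d=21 new=(0,16) → blocked by [2,5]×[14,24], reject
12. q=(23,9) nearest=3 d=17 new=(9,9) → blocked by [8,13]×[1,9], reject
13. q=(27,45) nearest=5 d=32 new=(6,16) → blocked by [2,5]×[14,24], reject
14. q=(8,39) nearest=5 d=26 new=(6,16) → blocked by [2,5]×[14,24], reject
15. q=(6,35) nearest=5 d=22 new=(6,16) → blocked by [2,5]×[14,24], reject
16. q=(19,1) nearest=3 d=13 new=(9,4) → blocked by [8,13]×[1,9], reject
17. q=(24,4) nearest=3 d=18 new=(9,4) → blocked by [8,13]×[1,9], reject
18. q=(14,8) nearest=3 d=8 new=(9,8) → blocked by [8,13]×[1,9], reject
19. q=(25,23) nearest=3 d=19 new=(9,10) → blocked by [8,13]×[1,9], reject
20. q=(13,22) nearest=5 d=10 new=(6,16) → blocked by [2,5]×[14,24], reject
21. q=(26,29) nearest=4 d=21 new=(8,13) → add node 6 parent=4 cost=12
22. q=(14,39) nearest=5 d=26 new=(6,16) → blocked by [2,5]×[14,24], reject
23. q=(6,27) nearest=5 d=14 new=(6,16) → blocked by [2,5]×[14,24], reject
24. q=(28,2) nearest=6 d=20 new=(11,10) → add node 7 parent=6 cost=15
25. q=(14,11) nearest=7 d=3 new=(14,11) → add node 8 parent=7 cost=18
26. q=(6,35) nearest=5 d=22 new=(6,16) → blocked by [2,5]×[14,24], reject
27. q=(6,40) nearest=5 d=27 new=(6,16) → blocked by [2,5]×[14,24], reject
28. q=(16,13) nearest=8 d=2 new=(16,13) → add node 9 parent=8 cost=20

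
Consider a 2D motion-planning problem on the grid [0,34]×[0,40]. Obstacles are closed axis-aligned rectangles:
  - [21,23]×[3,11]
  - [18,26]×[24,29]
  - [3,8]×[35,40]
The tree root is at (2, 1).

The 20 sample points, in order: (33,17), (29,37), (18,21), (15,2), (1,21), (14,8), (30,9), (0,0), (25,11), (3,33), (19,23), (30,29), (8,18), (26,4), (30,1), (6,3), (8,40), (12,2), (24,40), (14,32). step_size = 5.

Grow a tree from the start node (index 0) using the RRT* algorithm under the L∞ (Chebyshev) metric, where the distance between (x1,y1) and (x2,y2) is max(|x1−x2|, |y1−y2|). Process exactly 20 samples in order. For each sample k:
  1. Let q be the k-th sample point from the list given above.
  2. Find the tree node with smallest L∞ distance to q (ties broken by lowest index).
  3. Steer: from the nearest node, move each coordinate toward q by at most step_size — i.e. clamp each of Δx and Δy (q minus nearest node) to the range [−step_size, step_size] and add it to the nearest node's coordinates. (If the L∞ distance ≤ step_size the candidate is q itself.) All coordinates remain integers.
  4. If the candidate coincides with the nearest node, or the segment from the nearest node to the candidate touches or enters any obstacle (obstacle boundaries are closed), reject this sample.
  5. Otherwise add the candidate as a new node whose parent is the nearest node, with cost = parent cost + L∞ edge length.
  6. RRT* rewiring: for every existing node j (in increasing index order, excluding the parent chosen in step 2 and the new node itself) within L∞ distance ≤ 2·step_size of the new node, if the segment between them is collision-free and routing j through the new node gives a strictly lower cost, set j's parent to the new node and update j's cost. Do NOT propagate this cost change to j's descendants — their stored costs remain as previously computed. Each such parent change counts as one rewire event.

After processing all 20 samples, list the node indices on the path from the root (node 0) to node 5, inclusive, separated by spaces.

Path: 0 1 2 5

1. q=(33,17) nearest=0 d=31 new=(7,6) → add node 1 parent=0 cost=5
2. q=(29,37) nearest=1 d=31 new=(12,11) → add node 2 parent=1 cost=10
3. q=(18,21) nearest=2 d=10 new=(17,16) → add node 3 parent=2 cost=15
4. q=(15,2) nearest=1 d=8 new=(12,2) → add node 4 parent=1 cost=10
5. q=(1,21) nearest=2 d=11 new=(7,16) → add node 5 parent=2 cost=15
6. q=(14,8) nearest=2 d=3 new=(14,8) → add node 6 parent=2 cost=13
7. q=(30,9) nearest=3 d=13 new=(22,11) → blocked by [21,23]×[3,11], reject
8. q=(0,0) nearest=0 d=2 new=(0,0) → add node 7 parent=0 cost=2
9. q=(25,11) nearest=3 d=8 new=(22,11) → blocked by [21,23]×[3,11], reject
10. q=(3,33) nearest=3 d=17 new=(12,21) → add node 8 parent=3 cost=20
11. q=(19,23) nearest=3 d=7 new=(19,21) → add node 9 parent=3 cost=20
12. q=(30,29) nearest=9 d=11 new=(24,26) → blocked by [18,26]×[24,29], reject
13. q=(8,18) nearest=5 d=2 new=(8,18) → add node 10 parent=5 cost=17
14. q=(26,4) nearest=3 d=12 new=(22,11) → blocked by [21,23]×[3,11], reject
15. q=(30,1) nearest=3 d=15 new=(22,11) → blocked by [21,23]×[3,11], reject
16. q=(6,3) nearest=1 d=3 new=(6,3) → add node 11 parent=1 cost=8
17. q=(8,40) nearest=8 d=19 new=(8,26) → add node 12 parent=8 cost=25
18. q=(12,2) nearest=4 d=0 → coincident, reject
19. q=(24,40) nearest=12 d=16 new=(13,31) → add node 13 parent=12 cost=30
20. q=(14,32) nearest=13 d=1 new=(14,32) → add node 14 parent=13 cost=31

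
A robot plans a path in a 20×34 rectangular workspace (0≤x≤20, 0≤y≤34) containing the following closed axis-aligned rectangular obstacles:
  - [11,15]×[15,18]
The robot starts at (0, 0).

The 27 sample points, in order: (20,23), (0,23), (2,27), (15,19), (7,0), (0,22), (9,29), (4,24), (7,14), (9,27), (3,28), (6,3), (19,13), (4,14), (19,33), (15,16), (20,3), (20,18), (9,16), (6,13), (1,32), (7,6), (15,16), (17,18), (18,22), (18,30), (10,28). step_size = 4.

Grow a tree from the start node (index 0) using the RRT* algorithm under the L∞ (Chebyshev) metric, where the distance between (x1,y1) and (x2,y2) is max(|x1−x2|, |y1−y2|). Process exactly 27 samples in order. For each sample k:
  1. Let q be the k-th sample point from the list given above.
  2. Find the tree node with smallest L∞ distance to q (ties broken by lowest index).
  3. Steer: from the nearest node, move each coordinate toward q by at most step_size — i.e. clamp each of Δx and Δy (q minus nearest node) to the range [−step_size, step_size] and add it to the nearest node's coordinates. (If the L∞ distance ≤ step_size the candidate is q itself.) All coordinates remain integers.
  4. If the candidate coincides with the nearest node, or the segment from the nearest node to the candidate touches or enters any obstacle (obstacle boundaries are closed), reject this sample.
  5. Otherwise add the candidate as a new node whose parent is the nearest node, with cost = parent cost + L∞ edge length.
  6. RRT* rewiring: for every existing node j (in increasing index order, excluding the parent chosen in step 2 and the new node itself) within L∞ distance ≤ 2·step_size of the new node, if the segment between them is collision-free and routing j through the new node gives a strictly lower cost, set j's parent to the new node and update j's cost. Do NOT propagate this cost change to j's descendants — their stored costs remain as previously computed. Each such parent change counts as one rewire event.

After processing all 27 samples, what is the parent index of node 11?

1. q=(20,23) nearest=0 d=23 new=(4,4) → add node 1 parent=0 cost=4
2. q=(0,23) nearest=1 d=19 new=(0,8) → add node 2 parent=1 cost=8
3. q=(2,27) nearest=2 d=19 new=(2,12) → add node 3 parent=2 cost=12
4. q=(15,19) nearest=3 d=13 new=(6,16) → add node 4 parent=3 cost=16
5. q=(7,0) nearest=1 d=4 new=(7,0) → add node 5 parent=1 cost=8
6. q=(0,22) nearest=4 d=6 new=(2,20) → add node 6 parent=4 cost=20
7. q=(9,29) nearest=6 d=9 new=(6,24) → add node 7 parent=6 cost=24
8. q=(4,24) nearest=7 d=2 new=(4,24) → add node 8 parent=7 cost=26
9. q=(7,14) nearest=4 d=2 new=(7,14) → add node 9 parent=4 cost=18
10. q=(9,27) nearest=7 d=3 new=(9,27) → add node 10 parent=7 cost=27
11. q=(3,28) nearest=7 d=4 new=(3,28) → add node 11 parent=7 cost=28
12. q=(6,3) nearest=1 d=2 new=(6,3) → add node 12 parent=1 cost=6
13. q=(19,13) nearest=9 d=12 new=(11,13) → add node 13 parent=9 cost=22
14. q=(4,14) nearest=3 d=2 new=(4,14) → add node 14 parent=3 cost=14; rewire 9→14 (17<18); rewire 13→14 (21<22)
15. q=(19,33) nearest=10 d=10 new=(13,31) → add node 15 parent=10 cost=31
16. q=(15,16) nearest=13 d=4 new=(15,16) → blocked by [11,15]×[15,18], reject
17. q=(20,3) nearest=13 d=10 new=(15,9) → add node 16 parent=13 cost=25
18. q=(20,18) nearest=13 d=9 new=(15,17) → blocked by [11,15]×[15,18], reject
19. q=(9,16) nearest=9 d=2 new=(9,16) → add node 17 parent=9 cost=19
20. q=(6,13) nearest=9 d=1 new=(6,13) → add node 18 parent=9 cost=18
21. q=(1,32) nearest=11 d=4 new=(1,32) → add node 19 parent=11 cost=32
22. q=(7,6) nearest=1 d=3 new=(7,6) → add node 20 parent=1 cost=7; rewire 9→20 (15<17); rewire 13→20 (14<21); rewire 16→20 (15<25); rewire 18→20 (14<18)
23. q=(15,16) nearest=13 d=4 new=(15,16) → blocked by [11,15]×[15,18], reject
24. q=(17,18) nearest=13 d=6 new=(15,17) → blocked by [11,15]×[15,18], reject
25. q=(18,22) nearest=10 d=9 new=(13,23) → add node 21 parent=10 cost=31
26. q=(18,30) nearest=15 d=5 new=(17,30) → add node 22 parent=15 cost=35
27. q=(10,28) nearest=10 d=1 new=(10,28) → add node 23 parent=10 cost=28

Parent of node 11: 7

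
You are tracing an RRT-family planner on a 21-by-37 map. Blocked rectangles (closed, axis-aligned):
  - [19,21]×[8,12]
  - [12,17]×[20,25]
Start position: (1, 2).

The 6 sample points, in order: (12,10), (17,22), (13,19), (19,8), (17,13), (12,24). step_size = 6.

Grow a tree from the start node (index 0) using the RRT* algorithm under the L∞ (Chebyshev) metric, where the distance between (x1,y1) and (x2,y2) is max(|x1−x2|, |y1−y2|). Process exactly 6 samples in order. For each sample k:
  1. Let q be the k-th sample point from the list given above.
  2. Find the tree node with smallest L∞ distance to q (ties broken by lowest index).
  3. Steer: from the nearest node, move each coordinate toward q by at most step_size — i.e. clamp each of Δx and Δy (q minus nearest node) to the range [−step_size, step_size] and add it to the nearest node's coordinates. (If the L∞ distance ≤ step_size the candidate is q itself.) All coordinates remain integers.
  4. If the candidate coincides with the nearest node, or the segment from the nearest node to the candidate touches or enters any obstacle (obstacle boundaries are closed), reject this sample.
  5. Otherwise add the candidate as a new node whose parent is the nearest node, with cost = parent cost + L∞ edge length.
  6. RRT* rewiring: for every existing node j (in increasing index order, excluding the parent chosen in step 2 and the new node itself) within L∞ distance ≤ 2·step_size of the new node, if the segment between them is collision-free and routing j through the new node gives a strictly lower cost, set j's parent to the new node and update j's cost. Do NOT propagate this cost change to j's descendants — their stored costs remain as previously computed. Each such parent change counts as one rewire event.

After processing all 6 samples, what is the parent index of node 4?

1. q=(12,10) nearest=0 d=11 new=(7,8) → add node 1 parent=0 cost=6
2. q=(17,22) nearest=1 d=14 new=(13,14) → add node 2 parent=1 cost=12
3. q=(13,19) nearest=2 d=5 new=(13,19) → add node 3 parent=2 cost=17
4. q=(19,8) nearest=2 d=6 new=(19,8) → blocked by [19,21]×[8,12], reject
5. q=(17,13) nearest=2 d=4 new=(17,13) → add node 4 parent=2 cost=16
6. q=(12,24) nearest=3 d=5 new=(12,24) → blocked by [12,17]×[20,25], reject

Parent of node 4: 2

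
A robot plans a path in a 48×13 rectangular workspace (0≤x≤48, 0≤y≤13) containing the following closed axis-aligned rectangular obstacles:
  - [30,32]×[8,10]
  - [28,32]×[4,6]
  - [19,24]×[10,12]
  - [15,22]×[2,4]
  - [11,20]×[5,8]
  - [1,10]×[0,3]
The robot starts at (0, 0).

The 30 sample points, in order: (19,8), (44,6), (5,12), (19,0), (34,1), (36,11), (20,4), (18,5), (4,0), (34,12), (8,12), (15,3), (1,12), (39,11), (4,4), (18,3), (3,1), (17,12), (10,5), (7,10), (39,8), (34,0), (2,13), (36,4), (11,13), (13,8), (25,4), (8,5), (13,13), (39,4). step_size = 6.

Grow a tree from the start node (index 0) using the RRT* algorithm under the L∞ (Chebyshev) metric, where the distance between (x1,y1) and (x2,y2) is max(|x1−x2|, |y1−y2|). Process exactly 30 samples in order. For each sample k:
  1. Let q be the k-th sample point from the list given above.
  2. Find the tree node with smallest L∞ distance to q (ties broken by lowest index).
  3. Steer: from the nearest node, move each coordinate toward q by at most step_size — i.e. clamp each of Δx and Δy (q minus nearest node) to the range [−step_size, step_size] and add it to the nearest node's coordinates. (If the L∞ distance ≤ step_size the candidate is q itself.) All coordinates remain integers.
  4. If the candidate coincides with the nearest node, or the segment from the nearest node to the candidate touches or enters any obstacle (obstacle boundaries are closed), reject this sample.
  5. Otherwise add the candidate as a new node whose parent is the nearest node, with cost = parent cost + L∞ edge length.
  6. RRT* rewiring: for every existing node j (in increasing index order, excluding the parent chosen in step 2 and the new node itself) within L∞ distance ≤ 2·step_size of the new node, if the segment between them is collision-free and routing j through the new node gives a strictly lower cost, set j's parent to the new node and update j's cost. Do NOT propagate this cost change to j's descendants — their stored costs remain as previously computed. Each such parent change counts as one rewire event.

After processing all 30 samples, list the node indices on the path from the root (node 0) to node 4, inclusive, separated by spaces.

Path: 0 1 2 4

1. q=(19,8) nearest=0 d=19 new=(6,6) → blocked by [1,10]×[0,3], reject
2. q=(44,6) nearest=0 d=44 new=(6,6) → blocked by [1,10]×[0,3], reject
3. q=(5,12) nearest=0 d=12 new=(5,6) → blocked by [1,10]×[0,3], reject
4. q=(19,0) nearest=0 d=19 new=(6,0) → blocked by [1,10]×[0,3], reject
5. q=(34,1) nearest=0 d=34 new=(6,1) → blocked by [1,10]×[0,3], reject
6. q=(36,11) nearest=0 d=36 new=(6,6) → blocked by [1,10]×[0,3], reject
7. q=(20,4) nearest=0 d=20 new=(6,4) → blocked by [1,10]×[0,3], reject
8. q=(18,5) nearest=0 d=18 new=(6,5) → blocked by [1,10]×[0,3], reject
9. q=(4,0) nearest=0 d=4 new=(4,0) → blocked by [1,10]×[0,3], reject
10. q=(34,12) nearest=0 d=34 new=(6,6) → blocked by [1,10]×[0,3], reject
11. q=(8,12) nearest=0 d=12 new=(6,6) → blocked by [1,10]×[0,3], reject
12. q=(15,3) nearest=0 d=15 new=(6,3) → blocked by [1,10]×[0,3], reject
13. q=(1,12) nearest=0 d=12 new=(1,6) → add node 1 parent=0 cost=6
14. q=(39,11) nearest=1 d=38 new=(7,11) → add node 2 parent=1 cost=12
15. q=(4,4) nearest=1 d=3 new=(4,4) → add node 3 parent=1 cost=9
16. q=(18,3) nearest=2 d=11 new=(13,5) → blocked by [11,20]×[5,8], reject
17. q=(3,1) nearest=0 d=3 new=(3,1) → blocked by [1,10]×[0,3], reject
18. q=(17,12) nearest=2 d=10 new=(13,12) → add node 4 parent=2 cost=18
19. q=(10,5) nearest=2 d=6 new=(10,5) → add node 5 parent=2 cost=18
20. q=(7,10) nearest=2 d=1 new=(7,10) → add node 6 parent=2 cost=13
21. q=(39,8) nearest=4 d=26 new=(19,8) → blocked by [11,20]×[5,8], reject
22. q=(34,0) nearest=4 d=21 new=(19,6) → blocked by [11,20]×[5,8], reject
23. q=(2,13) nearest=2 d=5 new=(2,13) → add node 7 parent=2 cost=17
24. q=(36,4) nearest=4 d=23 new=(19,6) → blocked by [11,20]×[5,8], reject
25. q=(11,13) nearest=4 d=2 new=(11,13) → add node 8 parent=4 cost=20
26. q=(13,8) nearest=5 d=3 new=(13,8) → blocked by [11,20]×[5,8], reject
27. q=(25,4) nearest=4 d=12 new=(19,6) → blocked by [11,20]×[5,8], reject
28. q=(8,5) nearest=5 d=2 new=(8,5) → add node 9 parent=5 cost=20
29. q=(13,13) nearest=4 d=1 new=(13,13) → add node 10 parent=4 cost=19
30. q=(39,4) nearest=4 d=26 new=(19,6) → blocked by [11,20]×[5,8], reject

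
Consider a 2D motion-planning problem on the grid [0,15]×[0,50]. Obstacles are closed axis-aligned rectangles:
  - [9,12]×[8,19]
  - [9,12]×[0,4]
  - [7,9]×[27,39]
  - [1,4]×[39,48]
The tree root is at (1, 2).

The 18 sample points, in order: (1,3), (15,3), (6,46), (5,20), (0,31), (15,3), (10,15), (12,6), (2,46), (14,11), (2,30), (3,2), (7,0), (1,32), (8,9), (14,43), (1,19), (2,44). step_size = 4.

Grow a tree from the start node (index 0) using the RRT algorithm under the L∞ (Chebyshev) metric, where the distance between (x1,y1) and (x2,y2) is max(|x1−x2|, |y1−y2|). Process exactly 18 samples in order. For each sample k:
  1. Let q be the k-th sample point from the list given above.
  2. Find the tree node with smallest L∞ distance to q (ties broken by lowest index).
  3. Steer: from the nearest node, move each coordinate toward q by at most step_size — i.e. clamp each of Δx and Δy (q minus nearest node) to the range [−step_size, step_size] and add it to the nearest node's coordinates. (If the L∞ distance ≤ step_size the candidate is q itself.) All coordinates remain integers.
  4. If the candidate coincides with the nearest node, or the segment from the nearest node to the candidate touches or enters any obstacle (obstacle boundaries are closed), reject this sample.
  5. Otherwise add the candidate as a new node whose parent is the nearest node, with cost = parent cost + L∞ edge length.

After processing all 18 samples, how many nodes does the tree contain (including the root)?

1. q=(1,3) nearest=0 d=1 new=(1,3) → add node 1 parent=0 cost=1
2. q=(15,3) nearest=0 d=14 new=(5,3) → add node 2 parent=0 cost=4
3. q=(6,46) nearest=1 d=43 new=(5,7) → add node 3 parent=1 cost=5
4. q=(5,20) nearest=3 d=13 new=(5,11) → add node 4 parent=3 cost=9
5. q=(0,31) nearest=4 d=20 new=(1,15) → add node 5 parent=4 cost=13
6. q=(15,3) nearest=2 d=10 new=(9,3) → blocked by [9,12]×[0,4], reject
7. q=(10,15) nearest=4 d=5 new=(9,15) → blocked by [9,12]×[8,19], reject
8. q=(12,6) nearest=2 d=7 new=(9,6) → add node 6 parent=2 cost=8
9. q=(2,46) nearest=5 d=31 new=(2,19) → add node 7 parent=5 cost=17
10. q=(14,11) nearest=6 d=5 new=(13,10) → blocked by [9,12]×[8,19], reject
11. q=(2,30) nearest=7 d=11 new=(2,23) → add node 8 parent=7 cost=21
12. q=(3,2) nearest=0 d=2 new=(3,2) → add node 9 parent=0 cost=2
13. q=(7,0) nearest=2 d=3 new=(7,0) → add node 10 parent=2 cost=7
14. q=(1,32) nearest=8 d=9 new=(1,27) → add node 11 parent=8 cost=25
15. q=(8,9) nearest=3 d=3 new=(8,9) → add node 12 parent=3 cost=8
16. q=(14,43) nearest=11 d=16 new=(5,31) → add node 13 parent=11 cost=29
17. q=(1,19) nearest=7 d=1 new=(1,19) → add node 14 parent=7 cost=18
18. q=(2,44) nearest=13 d=13 new=(2,35) → add node 15 parent=13 cost=33

Node count: 16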